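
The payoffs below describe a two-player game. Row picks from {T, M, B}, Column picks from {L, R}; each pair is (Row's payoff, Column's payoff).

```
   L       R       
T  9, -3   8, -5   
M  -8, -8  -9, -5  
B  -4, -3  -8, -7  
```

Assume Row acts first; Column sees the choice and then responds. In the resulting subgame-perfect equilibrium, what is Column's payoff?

Solve by backward induction (Row leads).
- T: BR = L, leader payoff 9.
- M: BR = R, leader payoff -9.
- B: BR = L, leader payoff -4.
Maximizing over 9, -9, -4, Row chooses T. Subgame-perfect outcome: (T, L) with payoffs (9, -3).

-3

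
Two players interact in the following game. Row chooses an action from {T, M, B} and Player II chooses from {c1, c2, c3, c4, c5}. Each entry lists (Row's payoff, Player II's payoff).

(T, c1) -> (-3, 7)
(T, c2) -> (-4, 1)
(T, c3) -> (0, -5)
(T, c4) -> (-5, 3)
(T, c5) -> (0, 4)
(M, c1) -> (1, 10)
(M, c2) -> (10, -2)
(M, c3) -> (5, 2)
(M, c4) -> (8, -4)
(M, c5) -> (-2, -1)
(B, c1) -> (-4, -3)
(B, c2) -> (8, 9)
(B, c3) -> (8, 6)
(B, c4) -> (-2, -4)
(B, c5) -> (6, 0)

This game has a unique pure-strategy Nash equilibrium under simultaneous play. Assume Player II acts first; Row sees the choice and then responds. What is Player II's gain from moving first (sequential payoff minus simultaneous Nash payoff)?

0

Solve by backward induction (Player II leads).
- c1: BR = M, leader payoff 10.
- c2: BR = M, leader payoff -2.
- c3: BR = B, leader payoff 6.
- c4: BR = M, leader payoff -4.
- c5: BR = B, leader payoff 0.
Maximizing over 10, -2, 6, -4, 0, Player II chooses c1. Subgame-perfect outcome: (M, c1) with payoffs (1, 10).
Now find the simultaneous Nash equilibrium.
Row's best replies: c1→M; c2→M; c3→B; c4→M; c5→B.
Player II's best replies: T→c1; M→c1; B→c2.
Only (M, c1) has each player best-responding; Nash payoffs (1, 10).
Player II's commitment gain: 10 − 10 = 0.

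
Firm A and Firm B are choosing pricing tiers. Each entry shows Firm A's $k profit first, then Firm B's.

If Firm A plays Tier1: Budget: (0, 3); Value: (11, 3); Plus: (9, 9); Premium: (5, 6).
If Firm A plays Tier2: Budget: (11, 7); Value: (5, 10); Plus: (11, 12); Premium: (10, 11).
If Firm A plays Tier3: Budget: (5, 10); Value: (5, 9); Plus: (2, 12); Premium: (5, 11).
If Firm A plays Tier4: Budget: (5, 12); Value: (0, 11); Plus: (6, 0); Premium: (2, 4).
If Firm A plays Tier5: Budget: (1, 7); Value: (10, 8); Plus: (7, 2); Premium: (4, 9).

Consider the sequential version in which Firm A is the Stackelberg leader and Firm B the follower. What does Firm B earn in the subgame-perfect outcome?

Work backward from Firm B's decision.
- Tier1: Firm B compares 3, 3, 9, 6 and picks Plus; Firm A would get 9.
- Tier2: Firm B compares 7, 10, 12, 11 and picks Plus; Firm A would get 11.
- Tier3: Firm B compares 10, 9, 12, 11 and picks Plus; Firm A would get 2.
- Tier4: Firm B compares 12, 11, 0, 4 and picks Budget; Firm A would get 5.
- Tier5: Firm B compares 7, 8, 2, 9 and picks Premium; Firm A would get 4.
Among 9, 11, 2, 5, 4, the best is 11 at Tier2. Subgame-perfect outcome: (Tier2, Plus) with payoffs (11, 12).

12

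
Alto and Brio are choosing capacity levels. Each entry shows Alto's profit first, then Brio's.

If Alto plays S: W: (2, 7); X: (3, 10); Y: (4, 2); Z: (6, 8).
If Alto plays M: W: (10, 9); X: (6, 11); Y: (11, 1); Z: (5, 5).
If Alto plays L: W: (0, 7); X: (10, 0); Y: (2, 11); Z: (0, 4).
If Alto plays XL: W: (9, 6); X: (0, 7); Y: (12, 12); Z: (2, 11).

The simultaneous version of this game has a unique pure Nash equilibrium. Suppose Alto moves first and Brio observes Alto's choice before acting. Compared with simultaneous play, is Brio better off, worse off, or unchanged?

unchanged

Brio best-responds to each possible Alto move:
- S: Brio compares 7, 10, 2, 8 and picks X; Alto would get 3.
- M: Brio compares 9, 11, 1, 5 and picks X; Alto would get 6.
- L: Brio compares 7, 0, 11, 4 and picks Y; Alto would get 2.
- XL: Brio compares 6, 7, 12, 11 and picks Y; Alto would get 12.
Maximizing over 3, 6, 2, 12, Alto chooses XL. Subgame-perfect outcome: (XL, Y) with payoffs (12, 12).
Now find the simultaneous Nash equilibrium.
Alto's best replies: W→M; X→L; Y→XL; Z→S.
Brio's best replies: S→X; M→X; L→Y; XL→Y.
The unique mutual best reply is (XL, Y), giving (12, 12).
Brio earns 12 sequentially versus 12 at the Nash outcome: unchanged.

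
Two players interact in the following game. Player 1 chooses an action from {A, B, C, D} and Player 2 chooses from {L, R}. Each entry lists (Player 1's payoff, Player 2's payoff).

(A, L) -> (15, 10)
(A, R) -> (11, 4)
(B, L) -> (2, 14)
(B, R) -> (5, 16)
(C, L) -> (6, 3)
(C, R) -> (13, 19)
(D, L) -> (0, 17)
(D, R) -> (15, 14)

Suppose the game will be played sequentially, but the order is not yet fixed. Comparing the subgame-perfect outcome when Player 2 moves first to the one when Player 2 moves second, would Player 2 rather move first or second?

first

If Player 1 leads: Player 2's best replies are A→L, B→R, C→R, D→L; Player 1's induced payoffs 15, 5, 13, 0; outcome (A, L), payoffs (15, 10).
If Player 2 leads: Player 1's best replies are L→A, R→D; Player 2's induced payoffs 10, 14; outcome (D, R), payoffs (15, 14).
Player 2 gets 14 moving first and 10 moving second, so Player 2 prefers to move first.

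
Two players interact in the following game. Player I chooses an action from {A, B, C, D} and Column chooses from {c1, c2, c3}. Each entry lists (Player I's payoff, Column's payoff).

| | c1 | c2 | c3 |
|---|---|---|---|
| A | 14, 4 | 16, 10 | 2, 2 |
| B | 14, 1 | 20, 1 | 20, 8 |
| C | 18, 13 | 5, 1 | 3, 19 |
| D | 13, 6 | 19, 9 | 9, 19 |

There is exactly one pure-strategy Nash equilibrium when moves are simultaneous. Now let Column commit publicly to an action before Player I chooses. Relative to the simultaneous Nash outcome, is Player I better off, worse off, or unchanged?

worse off

Backward induction with Column moving first.
- c1 → Player I plays C (best of 14, 14, 18, 13); Column gets 13.
- c2 → Player I plays B (best of 16, 20, 5, 19); Column gets 1.
- c3 → Player I plays B (best of 2, 20, 3, 9); Column gets 8.
Column's induced payoffs are 13, 1, 8, so Column commits to c1. Subgame-perfect outcome: (C, c1) with payoffs (18, 13).
Now find the simultaneous Nash equilibrium.
Player I's best replies: c1→C; c2→B; c3→B.
Column's best replies: A→c2; B→c3; C→c3; D→c3.
Only (B, c3) has each player best-responding; Nash payoffs (20, 8).
Player I earns 18 sequentially versus 20 at the Nash outcome: worse off.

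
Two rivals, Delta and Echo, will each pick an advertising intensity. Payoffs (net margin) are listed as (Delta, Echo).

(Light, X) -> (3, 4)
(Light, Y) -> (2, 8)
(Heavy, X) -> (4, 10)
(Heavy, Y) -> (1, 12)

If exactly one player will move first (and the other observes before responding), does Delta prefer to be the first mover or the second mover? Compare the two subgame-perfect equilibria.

If Delta leads: Echo's best replies are Light→Y, Heavy→Y; Delta's induced payoffs 2, 1; outcome (Light, Y), payoffs (2, 8).
If Echo leads: Delta's best replies are X→Heavy, Y→Light; Echo's induced payoffs 10, 8; outcome (Heavy, X), payoffs (4, 10).
Delta gets 2 moving first and 4 moving second, so Delta prefers to move second.

second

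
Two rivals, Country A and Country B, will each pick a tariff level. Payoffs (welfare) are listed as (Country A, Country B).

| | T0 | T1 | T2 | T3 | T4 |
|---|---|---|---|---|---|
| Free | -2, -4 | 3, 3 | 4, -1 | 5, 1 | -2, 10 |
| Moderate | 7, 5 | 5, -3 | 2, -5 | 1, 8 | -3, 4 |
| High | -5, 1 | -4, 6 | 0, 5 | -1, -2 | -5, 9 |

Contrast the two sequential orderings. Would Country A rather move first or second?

first

If Country A leads: Country B's best replies are Free→T4, Moderate→T3, High→T4; Country A's induced payoffs -2, 1, -5; outcome (Moderate, T3), payoffs (1, 8).
If Country B leads: Country A's best replies are T0→Moderate, T1→Moderate, T2→Free, T3→Free, T4→Free; Country B's induced payoffs 5, -3, -1, 1, 10; outcome (Free, T4), payoffs (-2, 10).
Country A gets 1 moving first and -2 moving second, so Country A prefers to move first.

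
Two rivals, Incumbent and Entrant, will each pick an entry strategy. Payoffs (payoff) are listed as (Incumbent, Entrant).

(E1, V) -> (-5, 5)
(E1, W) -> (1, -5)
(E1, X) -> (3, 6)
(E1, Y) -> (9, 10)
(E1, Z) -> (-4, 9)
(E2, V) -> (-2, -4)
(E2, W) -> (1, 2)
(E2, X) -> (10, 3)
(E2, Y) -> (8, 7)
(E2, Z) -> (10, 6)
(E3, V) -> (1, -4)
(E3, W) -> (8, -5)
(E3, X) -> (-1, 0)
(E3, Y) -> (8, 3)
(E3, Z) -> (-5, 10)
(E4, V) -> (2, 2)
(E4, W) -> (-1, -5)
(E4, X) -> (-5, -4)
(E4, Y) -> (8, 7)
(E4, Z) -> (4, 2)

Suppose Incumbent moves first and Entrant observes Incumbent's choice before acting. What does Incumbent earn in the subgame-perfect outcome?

Work backward from Entrant's decision.
- E1: Entrant compares 5, -5, 6, 10, 9 and picks Y; Incumbent would get 9.
- E2: Entrant compares -4, 2, 3, 7, 6 and picks Y; Incumbent would get 8.
- E3: Entrant compares -4, -5, 0, 3, 10 and picks Z; Incumbent would get -5.
- E4: Entrant compares 2, -5, -4, 7, 2 and picks Y; Incumbent would get 8.
Maximizing over 9, 8, -5, 8, Incumbent chooses E1. Subgame-perfect outcome: (E1, Y) with payoffs (9, 10).

9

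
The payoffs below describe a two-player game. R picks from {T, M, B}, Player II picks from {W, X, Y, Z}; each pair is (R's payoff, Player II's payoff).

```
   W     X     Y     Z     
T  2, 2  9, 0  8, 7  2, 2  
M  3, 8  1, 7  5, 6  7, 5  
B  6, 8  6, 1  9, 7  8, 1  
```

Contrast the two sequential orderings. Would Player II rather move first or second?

first

If R leads: Player II's best replies are T→Y, M→W, B→W; R's induced payoffs 8, 3, 6; outcome (T, Y), payoffs (8, 7).
If Player II leads: R's best replies are W→B, X→T, Y→B, Z→B; Player II's induced payoffs 8, 0, 7, 1; outcome (B, W), payoffs (6, 8).
Player II gets 8 moving first and 7 moving second, so Player II prefers to move first.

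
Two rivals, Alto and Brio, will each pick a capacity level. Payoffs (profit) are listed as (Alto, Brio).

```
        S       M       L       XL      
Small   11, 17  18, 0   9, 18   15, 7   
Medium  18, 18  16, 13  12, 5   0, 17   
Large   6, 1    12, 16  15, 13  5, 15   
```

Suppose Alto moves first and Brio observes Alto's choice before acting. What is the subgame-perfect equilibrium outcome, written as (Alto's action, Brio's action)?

Work backward from Brio's decision.
- Small: Brio compares 17, 0, 18, 7 and picks L; Alto would get 9.
- Medium: Brio compares 18, 13, 5, 17 and picks S; Alto would get 18.
- Large: Brio compares 1, 16, 13, 15 and picks M; Alto would get 12.
Maximizing over 9, 18, 12, Alto chooses Medium. Subgame-perfect outcome: (Medium, S) with payoffs (18, 18).

(Medium, S)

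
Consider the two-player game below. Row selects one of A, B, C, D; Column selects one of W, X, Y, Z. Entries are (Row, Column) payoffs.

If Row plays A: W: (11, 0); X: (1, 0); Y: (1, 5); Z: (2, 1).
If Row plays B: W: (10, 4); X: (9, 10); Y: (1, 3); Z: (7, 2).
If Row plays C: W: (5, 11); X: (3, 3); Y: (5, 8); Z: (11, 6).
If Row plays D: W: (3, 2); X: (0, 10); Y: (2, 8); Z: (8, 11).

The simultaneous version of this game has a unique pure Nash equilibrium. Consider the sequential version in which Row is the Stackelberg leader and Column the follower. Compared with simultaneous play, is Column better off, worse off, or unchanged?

Work backward from Column's decision.
- A: Column compares 0, 0, 5, 1 and picks Y; Row would get 1.
- B: Column compares 4, 10, 3, 2 and picks X; Row would get 9.
- C: Column compares 11, 3, 8, 6 and picks W; Row would get 5.
- D: Column compares 2, 10, 8, 11 and picks Z; Row would get 8.
Row's induced payoffs are 1, 9, 5, 8, so Row commits to B. Subgame-perfect outcome: (B, X) with payoffs (9, 10).
Under simultaneous play:
Row's best replies: W→A; X→B; Y→C; Z→C.
Column's best replies: A→Y; B→X; C→W; D→Z.
The unique mutual best reply is (B, X), giving (9, 10).
Column earns 10 sequentially versus 10 at the Nash outcome: unchanged.

unchanged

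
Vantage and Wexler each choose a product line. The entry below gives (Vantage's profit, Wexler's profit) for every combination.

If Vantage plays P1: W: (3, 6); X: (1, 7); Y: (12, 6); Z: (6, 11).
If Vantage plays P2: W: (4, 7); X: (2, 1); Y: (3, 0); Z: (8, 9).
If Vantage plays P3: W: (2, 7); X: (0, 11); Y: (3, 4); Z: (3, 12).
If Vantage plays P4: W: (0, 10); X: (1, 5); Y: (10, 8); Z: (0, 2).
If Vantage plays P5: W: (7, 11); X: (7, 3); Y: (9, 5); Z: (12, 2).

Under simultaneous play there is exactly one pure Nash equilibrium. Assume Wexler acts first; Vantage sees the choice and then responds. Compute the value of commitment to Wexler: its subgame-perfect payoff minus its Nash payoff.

0

Vantage best-responds to each possible Wexler move:
- W: BR = P5, leader payoff 11.
- X: BR = P5, leader payoff 3.
- Y: BR = P1, leader payoff 6.
- Z: BR = P5, leader payoff 2.
Among 11, 3, 6, 2, the best is 11 at W. Subgame-perfect outcome: (P5, W) with payoffs (7, 11).
Under simultaneous play:
Vantage's best replies: W→P5; X→P5; Y→P1; Z→P5.
Wexler's best replies: P1→Z; P2→Z; P3→Z; P4→W; P5→W.
The unique mutual best reply is (P5, W), giving (7, 11).
Wexler's commitment gain: 11 − 11 = 0.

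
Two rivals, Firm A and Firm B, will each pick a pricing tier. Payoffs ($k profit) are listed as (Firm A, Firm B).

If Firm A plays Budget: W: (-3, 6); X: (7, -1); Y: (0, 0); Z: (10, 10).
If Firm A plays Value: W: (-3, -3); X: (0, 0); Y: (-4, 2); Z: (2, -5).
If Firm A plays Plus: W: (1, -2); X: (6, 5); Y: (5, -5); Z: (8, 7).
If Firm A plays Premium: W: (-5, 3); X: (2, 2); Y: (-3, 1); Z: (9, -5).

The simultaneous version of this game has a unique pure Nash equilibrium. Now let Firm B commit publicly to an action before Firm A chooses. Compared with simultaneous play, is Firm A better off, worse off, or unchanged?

unchanged

Backward induction with Firm B moving first.
- W → Firm A plays Plus (best of -3, -3, 1, -5); Firm B gets -2.
- X → Firm A plays Budget (best of 7, 0, 6, 2); Firm B gets -1.
- Y → Firm A plays Plus (best of 0, -4, 5, -3); Firm B gets -5.
- Z → Firm A plays Budget (best of 10, 2, 8, 9); Firm B gets 10.
Firm B's induced payoffs are -2, -1, -5, 10, so Firm B commits to Z. Subgame-perfect outcome: (Budget, Z) with payoffs (10, 10).
Now find the simultaneous Nash equilibrium.
Firm A's best replies: W→Plus; X→Budget; Y→Plus; Z→Budget.
Firm B's best replies: Budget→Z; Value→Y; Plus→Z; Premium→W.
The unique mutual best reply is (Budget, Z), giving (10, 10).
Firm A earns 10 sequentially versus 10 at the Nash outcome: unchanged.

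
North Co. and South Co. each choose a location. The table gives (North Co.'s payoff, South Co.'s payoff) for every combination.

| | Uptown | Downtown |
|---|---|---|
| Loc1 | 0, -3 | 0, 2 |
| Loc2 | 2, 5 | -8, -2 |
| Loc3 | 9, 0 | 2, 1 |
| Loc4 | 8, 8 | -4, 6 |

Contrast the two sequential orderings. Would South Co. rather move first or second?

If North Co. leads: South Co.'s best replies are Loc1→Downtown, Loc2→Uptown, Loc3→Downtown, Loc4→Uptown; North Co.'s induced payoffs 0, 2, 2, 8; outcome (Loc4, Uptown), payoffs (8, 8).
If South Co. leads: North Co.'s best replies are Uptown→Loc3, Downtown→Loc3; South Co.'s induced payoffs 0, 1; outcome (Loc3, Downtown), payoffs (2, 1).
South Co. gets 1 moving first and 8 moving second, so South Co. prefers to move second.

second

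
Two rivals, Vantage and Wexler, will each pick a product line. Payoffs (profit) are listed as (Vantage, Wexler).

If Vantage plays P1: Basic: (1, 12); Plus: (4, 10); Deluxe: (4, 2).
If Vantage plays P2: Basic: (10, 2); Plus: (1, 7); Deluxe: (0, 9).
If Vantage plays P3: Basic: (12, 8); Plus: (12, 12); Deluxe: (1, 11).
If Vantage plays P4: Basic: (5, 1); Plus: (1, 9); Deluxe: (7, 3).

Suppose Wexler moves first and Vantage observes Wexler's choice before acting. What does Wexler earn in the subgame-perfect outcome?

12

Solve by backward induction (Wexler leads).
- Basic: BR = P3, leader payoff 8.
- Plus: BR = P3, leader payoff 12.
- Deluxe: BR = P4, leader payoff 3.
Maximizing over 8, 12, 3, Wexler chooses Plus. Subgame-perfect outcome: (P3, Plus) with payoffs (12, 12).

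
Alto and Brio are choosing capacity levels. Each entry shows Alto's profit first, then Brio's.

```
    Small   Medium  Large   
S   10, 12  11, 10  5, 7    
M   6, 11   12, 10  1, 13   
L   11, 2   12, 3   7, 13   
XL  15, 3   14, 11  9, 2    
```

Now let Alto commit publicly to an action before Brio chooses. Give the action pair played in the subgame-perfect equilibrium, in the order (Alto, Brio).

Backward induction with Alto moving first.
- S: BR = Small, leader payoff 10.
- M: BR = Large, leader payoff 1.
- L: BR = Large, leader payoff 7.
- XL: BR = Medium, leader payoff 14.
Alto's induced payoffs are 10, 1, 7, 14, so Alto commits to XL. Subgame-perfect outcome: (XL, Medium) with payoffs (14, 11).

(XL, Medium)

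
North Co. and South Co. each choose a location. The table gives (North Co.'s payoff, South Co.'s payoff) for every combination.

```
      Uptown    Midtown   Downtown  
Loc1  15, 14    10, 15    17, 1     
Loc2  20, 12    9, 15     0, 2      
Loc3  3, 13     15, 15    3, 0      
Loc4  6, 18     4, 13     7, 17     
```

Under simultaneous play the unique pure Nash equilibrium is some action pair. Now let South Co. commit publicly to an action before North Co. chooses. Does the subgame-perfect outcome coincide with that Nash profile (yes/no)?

North Co. best-responds to each possible South Co. move:
- Uptown → North Co. plays Loc2 (best of 15, 20, 3, 6); South Co. gets 12.
- Midtown → North Co. plays Loc3 (best of 10, 9, 15, 4); South Co. gets 15.
- Downtown → North Co. plays Loc1 (best of 17, 0, 3, 7); South Co. gets 1.
Among 12, 15, 1, the best is 15 at Midtown. Subgame-perfect outcome: (Loc3, Midtown) with payoffs (15, 15).
Now find the simultaneous Nash equilibrium.
North Co.'s best replies: Uptown→Loc2; Midtown→Loc3; Downtown→Loc1.
South Co.'s best replies: Loc1→Midtown; Loc2→Midtown; Loc3→Midtown; Loc4→Uptown.
Only (Loc3, Midtown) has each player best-responding; Nash payoffs (15, 15).
Sequential outcome (Loc3, Midtown) coincides with the Nash profile (Loc3, Midtown).

yes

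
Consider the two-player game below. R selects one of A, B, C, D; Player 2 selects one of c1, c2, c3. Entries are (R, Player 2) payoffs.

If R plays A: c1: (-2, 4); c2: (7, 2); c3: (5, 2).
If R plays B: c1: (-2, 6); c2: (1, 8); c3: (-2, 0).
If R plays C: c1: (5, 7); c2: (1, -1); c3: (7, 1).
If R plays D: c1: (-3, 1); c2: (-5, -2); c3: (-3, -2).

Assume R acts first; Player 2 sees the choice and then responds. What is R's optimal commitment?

Player 2 best-responds to each possible R move:
- A → Player 2 plays c1 (best of 4, 2, 2); R gets -2.
- B → Player 2 plays c2 (best of 6, 8, 0); R gets 1.
- C → Player 2 plays c1 (best of 7, -1, 1); R gets 5.
- D → Player 2 plays c1 (best of 1, -2, -2); R gets -3.
R's induced payoffs are -2, 1, 5, -3, so R commits to C. Subgame-perfect outcome: (C, c1) with payoffs (5, 7).

C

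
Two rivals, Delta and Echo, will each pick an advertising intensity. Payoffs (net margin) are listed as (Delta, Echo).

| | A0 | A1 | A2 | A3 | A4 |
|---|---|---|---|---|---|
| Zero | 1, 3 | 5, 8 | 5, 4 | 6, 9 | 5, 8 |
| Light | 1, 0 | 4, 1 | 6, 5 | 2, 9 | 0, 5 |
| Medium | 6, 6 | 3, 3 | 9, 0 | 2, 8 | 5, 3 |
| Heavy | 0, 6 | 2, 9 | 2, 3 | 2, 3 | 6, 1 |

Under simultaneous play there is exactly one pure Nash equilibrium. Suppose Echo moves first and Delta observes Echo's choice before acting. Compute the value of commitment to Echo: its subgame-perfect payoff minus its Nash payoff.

Delta best-responds to each possible Echo move:
- A0: Delta compares 1, 1, 6, 0 and picks Medium; Echo would get 6.
- A1: Delta compares 5, 4, 3, 2 and picks Zero; Echo would get 8.
- A2: Delta compares 5, 6, 9, 2 and picks Medium; Echo would get 0.
- A3: Delta compares 6, 2, 2, 2 and picks Zero; Echo would get 9.
- A4: Delta compares 5, 0, 5, 6 and picks Heavy; Echo would get 1.
Echo's induced payoffs are 6, 8, 0, 9, 1, so Echo commits to A3. Subgame-perfect outcome: (Zero, A3) with payoffs (6, 9).
For the simultaneous game, intersect best replies.
Delta's best replies: A0→Medium; A1→Zero; A2→Medium; A3→Zero; A4→Heavy.
Echo's best replies: Zero→A3; Light→A3; Medium→A3; Heavy→A1.
Only (Zero, A3) has each player best-responding; Nash payoffs (6, 9).
Echo's commitment gain: 9 − 9 = 0.

0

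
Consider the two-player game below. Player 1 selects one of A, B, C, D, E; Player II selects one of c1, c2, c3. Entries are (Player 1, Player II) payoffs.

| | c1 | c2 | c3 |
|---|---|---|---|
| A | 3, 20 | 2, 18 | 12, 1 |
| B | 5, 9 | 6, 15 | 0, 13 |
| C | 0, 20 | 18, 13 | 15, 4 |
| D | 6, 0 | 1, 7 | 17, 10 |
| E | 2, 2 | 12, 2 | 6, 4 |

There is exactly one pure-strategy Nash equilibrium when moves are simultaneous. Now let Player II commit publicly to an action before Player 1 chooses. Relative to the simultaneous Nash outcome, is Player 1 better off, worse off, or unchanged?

better off

Player 1 best-responds to each possible Player II move:
- c1 → Player 1 plays D (best of 3, 5, 0, 6, 2); Player II gets 0.
- c2 → Player 1 plays C (best of 2, 6, 18, 1, 12); Player II gets 13.
- c3 → Player 1 plays D (best of 12, 0, 15, 17, 6); Player II gets 10.
Player II's induced payoffs are 0, 13, 10, so Player II commits to c2. Subgame-perfect outcome: (C, c2) with payoffs (18, 13).
Now find the simultaneous Nash equilibrium.
Player 1's best replies: c1→D; c2→C; c3→D.
Player II's best replies: A→c1; B→c2; C→c1; D→c3; E→c3.
The unique mutual best reply is (D, c3), giving (17, 10).
Player 1 earns 18 sequentially versus 17 at the Nash outcome: better off.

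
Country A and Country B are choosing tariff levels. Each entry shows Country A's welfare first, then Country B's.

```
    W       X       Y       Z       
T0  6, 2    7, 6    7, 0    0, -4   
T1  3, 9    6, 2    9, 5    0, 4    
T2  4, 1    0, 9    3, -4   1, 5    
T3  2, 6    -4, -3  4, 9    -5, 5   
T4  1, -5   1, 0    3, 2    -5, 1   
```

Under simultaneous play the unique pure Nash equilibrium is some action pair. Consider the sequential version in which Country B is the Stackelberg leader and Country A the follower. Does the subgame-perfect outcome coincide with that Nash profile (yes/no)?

Backward induction with Country B moving first.
- W → Country A plays T0 (best of 6, 3, 4, 2, 1); Country B gets 2.
- X → Country A plays T0 (best of 7, 6, 0, -4, 1); Country B gets 6.
- Y → Country A plays T1 (best of 7, 9, 3, 4, 3); Country B gets 5.
- Z → Country A plays T2 (best of 0, 0, 1, -5, -5); Country B gets 5.
Maximizing over 2, 6, 5, 5, Country B chooses X. Subgame-perfect outcome: (T0, X) with payoffs (7, 6).
For the simultaneous game, intersect best replies.
Country A's best replies: W→T0; X→T0; Y→T1; Z→T2.
Country B's best replies: T0→X; T1→W; T2→X; T3→Y; T4→Y.
The unique mutual best reply is (T0, X), giving (7, 6).
Sequential outcome (T0, X) coincides with the Nash profile (T0, X).

yes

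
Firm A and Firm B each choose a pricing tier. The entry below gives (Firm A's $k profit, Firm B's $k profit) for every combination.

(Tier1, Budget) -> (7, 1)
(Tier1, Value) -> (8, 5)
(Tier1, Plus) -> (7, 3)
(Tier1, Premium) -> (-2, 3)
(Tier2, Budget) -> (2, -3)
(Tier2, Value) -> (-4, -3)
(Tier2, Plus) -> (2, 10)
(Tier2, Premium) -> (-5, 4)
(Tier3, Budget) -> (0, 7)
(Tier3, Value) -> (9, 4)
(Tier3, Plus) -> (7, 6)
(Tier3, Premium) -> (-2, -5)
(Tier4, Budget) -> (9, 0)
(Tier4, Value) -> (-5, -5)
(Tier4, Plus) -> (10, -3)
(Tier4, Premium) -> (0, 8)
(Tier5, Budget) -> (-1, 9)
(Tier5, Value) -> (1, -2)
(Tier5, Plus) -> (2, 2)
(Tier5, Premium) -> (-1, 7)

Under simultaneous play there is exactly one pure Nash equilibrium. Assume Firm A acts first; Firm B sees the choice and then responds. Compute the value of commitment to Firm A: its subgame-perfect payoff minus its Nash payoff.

Backward induction with Firm A moving first.
- Tier1: BR = Value, leader payoff 8.
- Tier2: BR = Plus, leader payoff 2.
- Tier3: BR = Budget, leader payoff 0.
- Tier4: BR = Premium, leader payoff 0.
- Tier5: BR = Budget, leader payoff -1.
Maximizing over 8, 2, 0, 0, -1, Firm A chooses Tier1. Subgame-perfect outcome: (Tier1, Value) with payoffs (8, 5).
For the simultaneous game, intersect best replies.
Firm A's best replies: Budget→Tier4; Value→Tier3; Plus→Tier4; Premium→Tier4.
Firm B's best replies: Tier1→Value; Tier2→Plus; Tier3→Budget; Tier4→Premium; Tier5→Budget.
Only (Tier4, Premium) has each player best-responding; Nash payoffs (0, 8).
Firm A's commitment gain: 8 − 0 = 8.

8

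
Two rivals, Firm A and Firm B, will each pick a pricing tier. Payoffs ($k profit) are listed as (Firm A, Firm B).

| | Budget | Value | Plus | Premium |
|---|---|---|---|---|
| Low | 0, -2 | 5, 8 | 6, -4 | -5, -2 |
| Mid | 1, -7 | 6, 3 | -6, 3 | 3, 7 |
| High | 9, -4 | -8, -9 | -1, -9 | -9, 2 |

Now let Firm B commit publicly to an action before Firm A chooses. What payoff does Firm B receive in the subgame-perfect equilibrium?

7

Work backward from Firm A's decision.
- Budget: Firm A compares 0, 1, 9 and picks High; Firm B would get -4.
- Value: Firm A compares 5, 6, -8 and picks Mid; Firm B would get 3.
- Plus: Firm A compares 6, -6, -1 and picks Low; Firm B would get -4.
- Premium: Firm A compares -5, 3, -9 and picks Mid; Firm B would get 7.
Firm B's induced payoffs are -4, 3, -4, 7, so Firm B commits to Premium. Subgame-perfect outcome: (Mid, Premium) with payoffs (3, 7).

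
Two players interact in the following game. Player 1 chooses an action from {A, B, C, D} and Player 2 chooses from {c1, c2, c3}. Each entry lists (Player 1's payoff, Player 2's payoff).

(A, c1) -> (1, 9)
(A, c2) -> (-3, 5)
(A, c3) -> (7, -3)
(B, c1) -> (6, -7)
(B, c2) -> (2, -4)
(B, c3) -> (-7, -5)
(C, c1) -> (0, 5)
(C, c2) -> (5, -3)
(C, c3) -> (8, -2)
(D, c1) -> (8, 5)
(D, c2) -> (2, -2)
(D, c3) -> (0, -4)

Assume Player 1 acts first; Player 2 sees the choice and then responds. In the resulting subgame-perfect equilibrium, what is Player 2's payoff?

5

Backward induction with Player 1 moving first.
- A → Player 2 plays c1 (best of 9, 5, -3); Player 1 gets 1.
- B → Player 2 plays c2 (best of -7, -4, -5); Player 1 gets 2.
- C → Player 2 plays c1 (best of 5, -3, -2); Player 1 gets 0.
- D → Player 2 plays c1 (best of 5, -2, -4); Player 1 gets 8.
Player 1's induced payoffs are 1, 2, 0, 8, so Player 1 commits to D. Subgame-perfect outcome: (D, c1) with payoffs (8, 5).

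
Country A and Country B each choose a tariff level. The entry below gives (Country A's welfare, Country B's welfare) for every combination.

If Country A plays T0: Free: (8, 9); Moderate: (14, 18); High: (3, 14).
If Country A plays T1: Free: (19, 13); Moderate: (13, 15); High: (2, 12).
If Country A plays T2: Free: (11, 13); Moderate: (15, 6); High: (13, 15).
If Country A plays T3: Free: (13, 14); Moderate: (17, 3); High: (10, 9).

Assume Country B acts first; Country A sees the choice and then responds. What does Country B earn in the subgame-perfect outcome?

15

Solve by backward induction (Country B leads).
- Free → Country A plays T1 (best of 8, 19, 11, 13); Country B gets 13.
- Moderate → Country A plays T3 (best of 14, 13, 15, 17); Country B gets 3.
- High → Country A plays T2 (best of 3, 2, 13, 10); Country B gets 15.
Maximizing over 13, 3, 15, Country B chooses High. Subgame-perfect outcome: (T2, High) with payoffs (13, 15).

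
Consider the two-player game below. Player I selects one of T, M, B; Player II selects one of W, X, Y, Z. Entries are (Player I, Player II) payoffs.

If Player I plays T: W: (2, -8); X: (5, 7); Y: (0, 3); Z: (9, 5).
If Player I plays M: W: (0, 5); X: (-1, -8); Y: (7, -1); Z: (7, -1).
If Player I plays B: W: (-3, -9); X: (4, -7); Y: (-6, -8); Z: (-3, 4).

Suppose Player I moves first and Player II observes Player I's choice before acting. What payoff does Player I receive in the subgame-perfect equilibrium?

Player II best-responds to each possible Player I move:
- T: BR = X, leader payoff 5.
- M: BR = W, leader payoff 0.
- B: BR = Z, leader payoff -3.
Among 5, 0, -3, the best is 5 at T. Subgame-perfect outcome: (T, X) with payoffs (5, 7).

5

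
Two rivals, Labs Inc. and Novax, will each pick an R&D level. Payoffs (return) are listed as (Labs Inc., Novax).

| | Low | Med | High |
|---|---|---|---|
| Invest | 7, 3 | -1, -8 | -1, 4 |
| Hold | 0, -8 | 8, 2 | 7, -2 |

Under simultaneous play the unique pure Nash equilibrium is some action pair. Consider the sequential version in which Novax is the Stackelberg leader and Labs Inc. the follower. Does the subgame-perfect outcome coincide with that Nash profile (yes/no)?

no

Backward induction with Novax moving first.
- Low: Labs Inc. compares 7, 0 and picks Invest; Novax would get 3.
- Med: Labs Inc. compares -1, 8 and picks Hold; Novax would get 2.
- High: Labs Inc. compares -1, 7 and picks Hold; Novax would get -2.
Maximizing over 3, 2, -2, Novax chooses Low. Subgame-perfect outcome: (Invest, Low) with payoffs (7, 3).
Under simultaneous play:
Labs Inc.'s best replies: Low→Invest; Med→Hold; High→Hold.
Novax's best replies: Invest→High; Hold→Med.
The unique mutual best reply is (Hold, Med), giving (8, 2).
Sequential outcome (Invest, Low) differs from the Nash profile (Hold, Med).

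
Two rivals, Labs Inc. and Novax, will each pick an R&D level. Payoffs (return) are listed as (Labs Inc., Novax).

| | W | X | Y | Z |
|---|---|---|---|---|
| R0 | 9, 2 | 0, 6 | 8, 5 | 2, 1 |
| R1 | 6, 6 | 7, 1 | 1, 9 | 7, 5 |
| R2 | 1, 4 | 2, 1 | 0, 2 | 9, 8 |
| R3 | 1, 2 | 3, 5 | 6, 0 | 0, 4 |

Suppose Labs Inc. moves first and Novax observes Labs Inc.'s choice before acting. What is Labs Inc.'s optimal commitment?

R2

Novax best-responds to each possible Labs Inc. move:
- R0 → Novax plays X (best of 2, 6, 5, 1); Labs Inc. gets 0.
- R1 → Novax plays Y (best of 6, 1, 9, 5); Labs Inc. gets 1.
- R2 → Novax plays Z (best of 4, 1, 2, 8); Labs Inc. gets 9.
- R3 → Novax plays X (best of 2, 5, 0, 4); Labs Inc. gets 3.
Labs Inc.'s induced payoffs are 0, 1, 9, 3, so Labs Inc. commits to R2. Subgame-perfect outcome: (R2, Z) with payoffs (9, 8).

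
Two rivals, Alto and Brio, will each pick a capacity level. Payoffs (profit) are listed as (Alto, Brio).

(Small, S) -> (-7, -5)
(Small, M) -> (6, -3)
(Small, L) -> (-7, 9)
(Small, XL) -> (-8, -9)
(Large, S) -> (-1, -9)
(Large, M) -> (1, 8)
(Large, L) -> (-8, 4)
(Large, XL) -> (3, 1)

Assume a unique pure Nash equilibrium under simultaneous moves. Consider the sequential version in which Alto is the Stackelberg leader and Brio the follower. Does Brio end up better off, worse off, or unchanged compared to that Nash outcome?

Brio best-responds to each possible Alto move:
- Small: BR = L, leader payoff -7.
- Large: BR = M, leader payoff 1.
Maximizing over -7, 1, Alto chooses Large. Subgame-perfect outcome: (Large, M) with payoffs (1, 8).
Under simultaneous play:
Alto's best replies: S→Large; M→Small; L→Small; XL→Large.
Brio's best replies: Small→L; Large→M.
The unique mutual best reply is (Small, L), giving (-7, 9).
Brio earns 8 sequentially versus 9 at the Nash outcome: worse off.

worse off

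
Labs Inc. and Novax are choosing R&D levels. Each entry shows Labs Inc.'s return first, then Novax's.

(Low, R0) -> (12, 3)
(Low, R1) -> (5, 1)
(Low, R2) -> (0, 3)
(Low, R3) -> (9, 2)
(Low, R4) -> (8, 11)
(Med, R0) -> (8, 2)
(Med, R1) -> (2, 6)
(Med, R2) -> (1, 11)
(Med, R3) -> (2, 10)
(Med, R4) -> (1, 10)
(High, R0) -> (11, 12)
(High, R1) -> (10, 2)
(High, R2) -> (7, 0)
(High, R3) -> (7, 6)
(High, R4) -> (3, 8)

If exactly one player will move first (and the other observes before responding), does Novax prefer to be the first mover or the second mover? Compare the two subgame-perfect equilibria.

If Labs Inc. leads: Novax's best replies are Low→R4, Med→R2, High→R0; Labs Inc.'s induced payoffs 8, 1, 11; outcome (High, R0), payoffs (11, 12).
If Novax leads: Labs Inc.'s best replies are R0→Low, R1→High, R2→High, R3→Low, R4→Low; Novax's induced payoffs 3, 2, 0, 2, 11; outcome (Low, R4), payoffs (8, 11).
Novax gets 11 moving first and 12 moving second, so Novax prefers to move second.

second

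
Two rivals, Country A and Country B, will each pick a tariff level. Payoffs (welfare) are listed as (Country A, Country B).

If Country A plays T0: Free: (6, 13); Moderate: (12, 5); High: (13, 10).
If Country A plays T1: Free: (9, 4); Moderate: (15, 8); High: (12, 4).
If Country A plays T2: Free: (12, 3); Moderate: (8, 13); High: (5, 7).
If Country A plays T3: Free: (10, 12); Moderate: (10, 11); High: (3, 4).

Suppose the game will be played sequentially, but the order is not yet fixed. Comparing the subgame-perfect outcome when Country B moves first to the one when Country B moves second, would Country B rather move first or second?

first

If Country A leads: Country B's best replies are T0→Free, T1→Moderate, T2→Moderate, T3→Free; Country A's induced payoffs 6, 15, 8, 10; outcome (T1, Moderate), payoffs (15, 8).
If Country B leads: Country A's best replies are Free→T2, Moderate→T1, High→T0; Country B's induced payoffs 3, 8, 10; outcome (T0, High), payoffs (13, 10).
Country B gets 10 moving first and 8 moving second, so Country B prefers to move first.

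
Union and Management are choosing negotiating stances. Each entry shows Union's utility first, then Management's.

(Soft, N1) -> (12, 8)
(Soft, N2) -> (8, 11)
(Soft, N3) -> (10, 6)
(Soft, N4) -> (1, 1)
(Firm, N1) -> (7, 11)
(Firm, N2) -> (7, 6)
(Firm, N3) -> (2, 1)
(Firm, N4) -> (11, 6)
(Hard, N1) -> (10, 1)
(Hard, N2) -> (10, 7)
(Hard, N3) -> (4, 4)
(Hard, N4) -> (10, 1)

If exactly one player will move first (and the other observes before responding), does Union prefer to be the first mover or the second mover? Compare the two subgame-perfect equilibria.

second

If Union leads: Management's best replies are Soft→N2, Firm→N1, Hard→N2; Union's induced payoffs 8, 7, 10; outcome (Hard, N2), payoffs (10, 7).
If Management leads: Union's best replies are N1→Soft, N2→Hard, N3→Soft, N4→Firm; Management's induced payoffs 8, 7, 6, 6; outcome (Soft, N1), payoffs (12, 8).
Union gets 10 moving first and 12 moving second, so Union prefers to move second.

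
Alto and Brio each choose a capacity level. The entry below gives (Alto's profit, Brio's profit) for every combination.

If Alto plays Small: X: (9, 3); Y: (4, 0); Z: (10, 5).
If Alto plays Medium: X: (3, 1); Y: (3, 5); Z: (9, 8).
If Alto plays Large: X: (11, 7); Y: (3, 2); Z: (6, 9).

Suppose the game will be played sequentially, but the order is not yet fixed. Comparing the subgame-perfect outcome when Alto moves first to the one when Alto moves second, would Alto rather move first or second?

second

If Alto leads: Brio's best replies are Small→Z, Medium→Z, Large→Z; Alto's induced payoffs 10, 9, 6; outcome (Small, Z), payoffs (10, 5).
If Brio leads: Alto's best replies are X→Large, Y→Small, Z→Small; Brio's induced payoffs 7, 0, 5; outcome (Large, X), payoffs (11, 7).
Alto gets 10 moving first and 11 moving second, so Alto prefers to move second.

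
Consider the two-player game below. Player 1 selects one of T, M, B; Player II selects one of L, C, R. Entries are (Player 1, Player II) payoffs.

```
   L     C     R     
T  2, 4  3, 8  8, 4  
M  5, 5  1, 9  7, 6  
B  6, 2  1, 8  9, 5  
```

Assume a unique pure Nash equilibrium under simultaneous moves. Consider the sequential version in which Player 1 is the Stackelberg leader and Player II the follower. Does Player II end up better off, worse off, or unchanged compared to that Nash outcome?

Backward induction with Player 1 moving first.
- T: Player II compares 4, 8, 4 and picks C; Player 1 would get 3.
- M: Player II compares 5, 9, 6 and picks C; Player 1 would get 1.
- B: Player II compares 2, 8, 5 and picks C; Player 1 would get 1.
Player 1's induced payoffs are 3, 1, 1, so Player 1 commits to T. Subgame-perfect outcome: (T, C) with payoffs (3, 8).
Under simultaneous play:
Player 1's best replies: L→B; C→T; R→B.
Player II's best replies: T→C; M→C; B→C.
Only (T, C) has each player best-responding; Nash payoffs (3, 8).
Player II earns 8 sequentially versus 8 at the Nash outcome: unchanged.

unchanged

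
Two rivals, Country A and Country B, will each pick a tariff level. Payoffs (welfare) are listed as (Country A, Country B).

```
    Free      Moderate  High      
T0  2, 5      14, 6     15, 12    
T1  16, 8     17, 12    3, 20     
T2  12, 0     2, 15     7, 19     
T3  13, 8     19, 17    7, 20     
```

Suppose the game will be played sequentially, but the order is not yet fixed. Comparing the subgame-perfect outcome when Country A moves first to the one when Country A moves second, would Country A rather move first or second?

If Country A leads: Country B's best replies are T0→High, T1→High, T2→High, T3→High; Country A's induced payoffs 15, 3, 7, 7; outcome (T0, High), payoffs (15, 12).
If Country B leads: Country A's best replies are Free→T1, Moderate→T3, High→T0; Country B's induced payoffs 8, 17, 12; outcome (T3, Moderate), payoffs (19, 17).
Country A gets 15 moving first and 19 moving second, so Country A prefers to move second.

second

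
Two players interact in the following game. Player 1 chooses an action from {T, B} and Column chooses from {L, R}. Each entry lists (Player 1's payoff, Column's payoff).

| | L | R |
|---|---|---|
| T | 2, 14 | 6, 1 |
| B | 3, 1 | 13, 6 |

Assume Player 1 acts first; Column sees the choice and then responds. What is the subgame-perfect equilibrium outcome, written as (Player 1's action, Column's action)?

(B, R)

Column best-responds to each possible Player 1 move:
- T → Column plays L (best of 14, 1); Player 1 gets 2.
- B → Column plays R (best of 1, 6); Player 1 gets 13.
Among 2, 13, the best is 13 at B. Subgame-perfect outcome: (B, R) with payoffs (13, 6).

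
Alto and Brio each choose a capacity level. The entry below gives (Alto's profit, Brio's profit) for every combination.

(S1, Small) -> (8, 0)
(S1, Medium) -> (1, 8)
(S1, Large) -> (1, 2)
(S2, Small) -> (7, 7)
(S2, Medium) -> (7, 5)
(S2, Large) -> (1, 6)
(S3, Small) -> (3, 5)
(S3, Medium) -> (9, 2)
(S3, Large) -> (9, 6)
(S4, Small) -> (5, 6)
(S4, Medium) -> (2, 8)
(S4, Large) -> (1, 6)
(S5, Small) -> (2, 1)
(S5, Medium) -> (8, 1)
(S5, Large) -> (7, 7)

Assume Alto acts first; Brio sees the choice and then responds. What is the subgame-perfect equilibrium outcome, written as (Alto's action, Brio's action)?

Solve by backward induction (Alto leads).
- S1: BR = Medium, leader payoff 1.
- S2: BR = Small, leader payoff 7.
- S3: BR = Large, leader payoff 9.
- S4: BR = Medium, leader payoff 2.
- S5: BR = Large, leader payoff 7.
Alto's induced payoffs are 1, 7, 9, 2, 7, so Alto commits to S3. Subgame-perfect outcome: (S3, Large) with payoffs (9, 6).

(S3, Large)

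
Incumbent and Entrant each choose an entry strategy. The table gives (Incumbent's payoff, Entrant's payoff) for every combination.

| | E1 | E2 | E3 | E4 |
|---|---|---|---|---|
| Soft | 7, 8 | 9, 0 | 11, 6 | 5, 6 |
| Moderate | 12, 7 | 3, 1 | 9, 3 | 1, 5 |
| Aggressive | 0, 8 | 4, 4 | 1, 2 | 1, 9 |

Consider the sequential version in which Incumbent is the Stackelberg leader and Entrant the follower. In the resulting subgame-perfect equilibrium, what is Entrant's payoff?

Solve by backward induction (Incumbent leads).
- Soft → Entrant plays E1 (best of 8, 0, 6, 6); Incumbent gets 7.
- Moderate → Entrant plays E1 (best of 7, 1, 3, 5); Incumbent gets 12.
- Aggressive → Entrant plays E4 (best of 8, 4, 2, 9); Incumbent gets 1.
Incumbent's induced payoffs are 7, 12, 1, so Incumbent commits to Moderate. Subgame-perfect outcome: (Moderate, E1) with payoffs (12, 7).

7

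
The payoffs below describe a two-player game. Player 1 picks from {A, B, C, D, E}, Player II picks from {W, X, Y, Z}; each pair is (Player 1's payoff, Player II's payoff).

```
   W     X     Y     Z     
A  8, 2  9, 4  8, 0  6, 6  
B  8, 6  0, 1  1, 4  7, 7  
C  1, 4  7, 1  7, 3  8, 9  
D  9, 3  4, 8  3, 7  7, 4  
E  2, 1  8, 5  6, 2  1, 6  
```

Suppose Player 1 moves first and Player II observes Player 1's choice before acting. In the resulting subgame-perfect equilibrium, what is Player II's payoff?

Work backward from Player II's decision.
- A → Player II plays Z (best of 2, 4, 0, 6); Player 1 gets 6.
- B → Player II plays Z (best of 6, 1, 4, 7); Player 1 gets 7.
- C → Player II plays Z (best of 4, 1, 3, 9); Player 1 gets 8.
- D → Player II plays X (best of 3, 8, 7, 4); Player 1 gets 4.
- E → Player II plays Z (best of 1, 5, 2, 6); Player 1 gets 1.
Maximizing over 6, 7, 8, 4, 1, Player 1 chooses C. Subgame-perfect outcome: (C, Z) with payoffs (8, 9).

9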